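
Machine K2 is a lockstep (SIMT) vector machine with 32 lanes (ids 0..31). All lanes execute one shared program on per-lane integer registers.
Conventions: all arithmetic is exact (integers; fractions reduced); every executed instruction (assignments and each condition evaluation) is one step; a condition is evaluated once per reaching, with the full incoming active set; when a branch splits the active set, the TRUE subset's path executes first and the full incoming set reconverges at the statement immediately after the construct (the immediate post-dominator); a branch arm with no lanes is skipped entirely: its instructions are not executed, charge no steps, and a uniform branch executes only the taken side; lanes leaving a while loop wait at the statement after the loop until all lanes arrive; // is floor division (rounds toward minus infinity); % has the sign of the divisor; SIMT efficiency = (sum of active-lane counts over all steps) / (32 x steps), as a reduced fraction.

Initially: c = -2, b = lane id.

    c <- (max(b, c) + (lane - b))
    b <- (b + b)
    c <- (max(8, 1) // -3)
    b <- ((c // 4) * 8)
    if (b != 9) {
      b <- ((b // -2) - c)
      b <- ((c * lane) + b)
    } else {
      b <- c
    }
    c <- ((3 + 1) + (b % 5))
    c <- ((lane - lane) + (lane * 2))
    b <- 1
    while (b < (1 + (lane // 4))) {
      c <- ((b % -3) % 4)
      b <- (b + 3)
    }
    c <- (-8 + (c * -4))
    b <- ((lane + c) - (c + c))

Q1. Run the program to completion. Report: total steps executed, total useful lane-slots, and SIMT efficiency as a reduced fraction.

Answer: 22 steps, 560 useful, 35/44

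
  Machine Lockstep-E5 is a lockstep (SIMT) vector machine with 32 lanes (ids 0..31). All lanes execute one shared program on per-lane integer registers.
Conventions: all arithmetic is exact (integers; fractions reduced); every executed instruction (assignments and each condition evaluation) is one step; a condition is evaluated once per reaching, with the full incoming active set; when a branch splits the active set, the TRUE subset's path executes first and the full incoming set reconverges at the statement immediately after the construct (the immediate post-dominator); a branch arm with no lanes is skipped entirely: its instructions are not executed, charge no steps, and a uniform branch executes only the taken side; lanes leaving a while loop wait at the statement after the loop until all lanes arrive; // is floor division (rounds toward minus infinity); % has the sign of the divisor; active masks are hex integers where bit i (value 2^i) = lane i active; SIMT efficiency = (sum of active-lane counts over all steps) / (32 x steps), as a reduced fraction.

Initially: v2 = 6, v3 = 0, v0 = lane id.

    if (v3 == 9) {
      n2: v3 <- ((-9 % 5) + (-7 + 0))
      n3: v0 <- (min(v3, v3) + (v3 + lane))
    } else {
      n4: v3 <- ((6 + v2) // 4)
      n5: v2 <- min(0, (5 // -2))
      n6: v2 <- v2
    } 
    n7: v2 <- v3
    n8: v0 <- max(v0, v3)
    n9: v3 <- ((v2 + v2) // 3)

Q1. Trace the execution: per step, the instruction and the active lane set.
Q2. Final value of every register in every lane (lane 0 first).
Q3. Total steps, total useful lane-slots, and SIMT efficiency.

step 0: eval (v3 == 9)               0xffffffff
step 1: v3 <- ((6 + v2) // 4)        0xffffffff
step 2: v2 <- min(0, (5 // -2))      0xffffffff
step 3: v2 <- v2                     0xffffffff
step 4: v2 <- v3                     0xffffffff
step 5: v0 <- max(v0, v3)            0xffffffff
step 6: v3 <- ((v2 + v2) // 3)       0xffffffff

Answer: 7 steps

v2: 3,3,3,3,3,3,3,3,3,3,3,3,3,3,3,3,3,3,3,3,3,3,3,3,3,3,3,3,3,3,3,3
v3: 2,2,2,2,2,2,2,2,2,2,2,2,2,2,2,2,2,2,2,2,2,2,2,2,2,2,2,2,2,2,2,2
v0: 3,3,3,3,4,5,6,7,8,9,10,11,12,13,14,15,16,17,18,19,20,21,22,23,24,25,26,27,28,29,30,31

steps = 7; useful = 224; efficiency = 224/224 = 1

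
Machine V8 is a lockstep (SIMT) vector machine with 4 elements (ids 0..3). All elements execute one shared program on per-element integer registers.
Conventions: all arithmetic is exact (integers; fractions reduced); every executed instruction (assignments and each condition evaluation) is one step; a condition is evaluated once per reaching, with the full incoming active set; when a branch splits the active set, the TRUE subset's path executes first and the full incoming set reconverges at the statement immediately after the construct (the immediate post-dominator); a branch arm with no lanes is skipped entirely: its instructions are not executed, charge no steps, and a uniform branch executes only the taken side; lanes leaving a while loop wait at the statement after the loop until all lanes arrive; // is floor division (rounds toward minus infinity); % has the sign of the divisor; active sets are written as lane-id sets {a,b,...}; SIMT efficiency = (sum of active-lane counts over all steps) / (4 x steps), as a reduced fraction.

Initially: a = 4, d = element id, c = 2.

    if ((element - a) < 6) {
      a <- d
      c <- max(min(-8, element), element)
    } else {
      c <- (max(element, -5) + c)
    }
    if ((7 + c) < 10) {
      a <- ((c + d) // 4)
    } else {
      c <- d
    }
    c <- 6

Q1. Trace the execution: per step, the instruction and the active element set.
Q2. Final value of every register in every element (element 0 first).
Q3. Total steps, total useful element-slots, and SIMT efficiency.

step 0: eval ((element - a) < 6)     {0,1,2,3}
step 1: a <- d                       {0,1,2,3}
step 2: c <- max(min(-8, element), element) {0,1,2,3}
step 3: eval ((7 + c) < 10)          {0,1,2,3}
step 4: a <- ((c + d) // 4)          {0,1,2}
step 5: c <- d                       {3}
step 6: c <- 6                       {0,1,2,3}

Answer: 7 steps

a: 0,0,1,3
d: 0,1,2,3
c: 6,6,6,6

steps = 7; useful = 24; efficiency = 24/28 = 6/7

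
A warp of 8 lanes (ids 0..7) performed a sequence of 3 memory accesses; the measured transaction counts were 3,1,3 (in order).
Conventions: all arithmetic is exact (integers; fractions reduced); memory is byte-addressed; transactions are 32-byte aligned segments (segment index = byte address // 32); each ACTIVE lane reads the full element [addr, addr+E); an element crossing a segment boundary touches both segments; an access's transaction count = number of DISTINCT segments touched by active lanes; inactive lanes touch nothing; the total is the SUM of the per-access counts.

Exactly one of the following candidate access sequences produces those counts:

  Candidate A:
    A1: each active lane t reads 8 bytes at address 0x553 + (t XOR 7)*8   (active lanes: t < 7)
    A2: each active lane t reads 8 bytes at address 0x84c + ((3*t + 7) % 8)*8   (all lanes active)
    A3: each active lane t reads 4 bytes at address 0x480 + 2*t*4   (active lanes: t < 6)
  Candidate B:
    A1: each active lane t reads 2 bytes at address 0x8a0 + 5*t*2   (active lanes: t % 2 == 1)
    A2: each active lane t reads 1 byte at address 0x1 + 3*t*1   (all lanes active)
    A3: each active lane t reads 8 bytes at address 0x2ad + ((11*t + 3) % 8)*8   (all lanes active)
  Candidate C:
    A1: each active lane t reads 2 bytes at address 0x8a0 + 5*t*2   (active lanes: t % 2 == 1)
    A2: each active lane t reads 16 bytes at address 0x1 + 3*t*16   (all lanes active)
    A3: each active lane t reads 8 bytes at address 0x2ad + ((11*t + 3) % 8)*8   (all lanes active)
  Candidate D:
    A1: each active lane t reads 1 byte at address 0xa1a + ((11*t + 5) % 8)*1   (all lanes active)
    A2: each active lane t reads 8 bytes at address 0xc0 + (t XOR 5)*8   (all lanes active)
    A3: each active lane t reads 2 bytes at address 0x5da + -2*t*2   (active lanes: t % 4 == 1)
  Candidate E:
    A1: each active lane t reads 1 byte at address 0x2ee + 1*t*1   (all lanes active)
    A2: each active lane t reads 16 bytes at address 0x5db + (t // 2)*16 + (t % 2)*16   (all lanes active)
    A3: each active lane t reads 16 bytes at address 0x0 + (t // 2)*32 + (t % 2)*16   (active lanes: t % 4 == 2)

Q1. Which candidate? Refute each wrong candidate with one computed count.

A: A2 gives 3 transactions, not 1
C: A2 gives 12 transactions, not 1
D: A1 gives 2 transactions, not 3
E: A1 gives 1 transaction, not 3
B: all counts match (3,1,3)

Answer: B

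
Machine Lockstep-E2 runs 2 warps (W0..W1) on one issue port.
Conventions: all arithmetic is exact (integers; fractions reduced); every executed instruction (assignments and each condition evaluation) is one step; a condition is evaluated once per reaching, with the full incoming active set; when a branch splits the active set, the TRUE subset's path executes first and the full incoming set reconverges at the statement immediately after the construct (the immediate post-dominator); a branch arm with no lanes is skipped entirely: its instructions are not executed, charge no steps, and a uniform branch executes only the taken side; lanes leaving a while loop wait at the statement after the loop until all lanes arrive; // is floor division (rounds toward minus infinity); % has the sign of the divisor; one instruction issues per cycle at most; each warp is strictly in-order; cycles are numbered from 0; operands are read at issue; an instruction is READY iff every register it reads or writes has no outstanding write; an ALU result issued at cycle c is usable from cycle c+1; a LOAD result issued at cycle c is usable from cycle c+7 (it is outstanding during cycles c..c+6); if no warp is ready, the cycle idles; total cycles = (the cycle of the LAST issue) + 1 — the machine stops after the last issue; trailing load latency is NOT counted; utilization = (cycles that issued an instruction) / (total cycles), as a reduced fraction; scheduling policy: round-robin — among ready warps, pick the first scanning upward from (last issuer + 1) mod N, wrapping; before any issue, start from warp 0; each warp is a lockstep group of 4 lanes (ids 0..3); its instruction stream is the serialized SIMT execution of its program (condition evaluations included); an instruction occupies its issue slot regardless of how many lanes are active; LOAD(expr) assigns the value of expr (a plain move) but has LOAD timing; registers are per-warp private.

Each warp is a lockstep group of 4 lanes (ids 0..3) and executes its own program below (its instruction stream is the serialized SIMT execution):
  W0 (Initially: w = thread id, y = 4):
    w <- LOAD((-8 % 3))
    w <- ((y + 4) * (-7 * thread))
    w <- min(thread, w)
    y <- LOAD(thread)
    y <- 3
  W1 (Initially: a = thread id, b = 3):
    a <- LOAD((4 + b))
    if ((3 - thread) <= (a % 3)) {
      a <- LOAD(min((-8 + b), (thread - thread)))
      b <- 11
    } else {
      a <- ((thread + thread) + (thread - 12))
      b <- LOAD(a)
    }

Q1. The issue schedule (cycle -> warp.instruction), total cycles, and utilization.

cycle 0: W0.I0
cycle 1: W1.I0
cycle 2: idle
cycle 3: idle
cycle 4: idle
cycle 5: idle
cycle 6: idle
cycle 7: W0.I1
cycle 8: W1.I1
cycle 9: W0.I2
cycle 10: W1.I2
cycle 11: W0.I3
cycle 12: W1.I3
cycle 13: idle
cycle 14: idle
cycle 15: idle
cycle 16: idle
cycle 17: W1.I4
cycle 18: W0.I4
cycle 19: W1.I5

Answer: 20 cycles, utilization 11/20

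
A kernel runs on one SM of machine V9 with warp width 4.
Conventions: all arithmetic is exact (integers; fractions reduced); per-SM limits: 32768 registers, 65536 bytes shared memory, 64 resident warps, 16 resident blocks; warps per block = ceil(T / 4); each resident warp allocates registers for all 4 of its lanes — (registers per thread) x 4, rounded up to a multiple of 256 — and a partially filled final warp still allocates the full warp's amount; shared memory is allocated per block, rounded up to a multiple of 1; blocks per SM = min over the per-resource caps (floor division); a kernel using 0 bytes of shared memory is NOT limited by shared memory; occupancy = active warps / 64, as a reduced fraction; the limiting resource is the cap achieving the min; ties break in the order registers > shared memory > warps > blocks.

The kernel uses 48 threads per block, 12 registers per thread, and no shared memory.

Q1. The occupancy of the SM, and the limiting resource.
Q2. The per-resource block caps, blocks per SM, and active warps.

Answer: occupancy 15/16, limited by warps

registers: 10 blocks
shared memory: no limit (kernel uses none)
warps: 5 blocks
blocks: 16 blocks

Answer: 5 blocks, 60 active warps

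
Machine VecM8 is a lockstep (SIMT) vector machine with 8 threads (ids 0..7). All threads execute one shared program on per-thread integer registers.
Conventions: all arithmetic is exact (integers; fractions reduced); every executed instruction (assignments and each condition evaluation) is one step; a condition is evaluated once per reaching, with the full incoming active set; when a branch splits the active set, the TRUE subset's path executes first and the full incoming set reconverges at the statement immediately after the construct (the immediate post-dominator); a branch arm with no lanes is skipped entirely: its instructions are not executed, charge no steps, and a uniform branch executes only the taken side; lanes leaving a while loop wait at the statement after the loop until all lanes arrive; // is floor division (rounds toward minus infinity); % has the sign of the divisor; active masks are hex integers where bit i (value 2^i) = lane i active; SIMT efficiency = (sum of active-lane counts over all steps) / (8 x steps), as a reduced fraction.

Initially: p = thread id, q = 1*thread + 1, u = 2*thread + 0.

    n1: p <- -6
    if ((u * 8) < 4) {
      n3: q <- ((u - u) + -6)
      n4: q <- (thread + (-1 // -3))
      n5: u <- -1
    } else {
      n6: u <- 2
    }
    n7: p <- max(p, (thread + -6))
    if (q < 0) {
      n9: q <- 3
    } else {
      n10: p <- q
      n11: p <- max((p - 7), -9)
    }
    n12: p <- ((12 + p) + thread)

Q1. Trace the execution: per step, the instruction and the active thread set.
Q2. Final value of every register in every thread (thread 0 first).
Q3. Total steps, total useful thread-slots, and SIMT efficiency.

step 0: p <- -6                      0xff
step 1: eval ((u * 8) < 4)           0xff
step 2: q <- ((u - u) + -6)          0x01
step 3: q <- (thread + (-1 // -3))   0x01
step 4: u <- -1                      0x01
step 5: u <- 2                       0xfe
step 6: p <- max(p, (thread + -6))   0xff
step 7: eval (q < 0)                 0xff
step 8: p <- q                       0xff
step 9: p <- max((p - 7), -9)        0xff
step 10: p <- ((12 + p) + thread)     0xff

Answer: 11 steps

p: 5,8,10,12,14,16,18,20
q: 0,2,3,4,5,6,7,8
u: -1,2,2,2,2,2,2,2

steps = 11; useful = 66; efficiency = 66/88 = 3/4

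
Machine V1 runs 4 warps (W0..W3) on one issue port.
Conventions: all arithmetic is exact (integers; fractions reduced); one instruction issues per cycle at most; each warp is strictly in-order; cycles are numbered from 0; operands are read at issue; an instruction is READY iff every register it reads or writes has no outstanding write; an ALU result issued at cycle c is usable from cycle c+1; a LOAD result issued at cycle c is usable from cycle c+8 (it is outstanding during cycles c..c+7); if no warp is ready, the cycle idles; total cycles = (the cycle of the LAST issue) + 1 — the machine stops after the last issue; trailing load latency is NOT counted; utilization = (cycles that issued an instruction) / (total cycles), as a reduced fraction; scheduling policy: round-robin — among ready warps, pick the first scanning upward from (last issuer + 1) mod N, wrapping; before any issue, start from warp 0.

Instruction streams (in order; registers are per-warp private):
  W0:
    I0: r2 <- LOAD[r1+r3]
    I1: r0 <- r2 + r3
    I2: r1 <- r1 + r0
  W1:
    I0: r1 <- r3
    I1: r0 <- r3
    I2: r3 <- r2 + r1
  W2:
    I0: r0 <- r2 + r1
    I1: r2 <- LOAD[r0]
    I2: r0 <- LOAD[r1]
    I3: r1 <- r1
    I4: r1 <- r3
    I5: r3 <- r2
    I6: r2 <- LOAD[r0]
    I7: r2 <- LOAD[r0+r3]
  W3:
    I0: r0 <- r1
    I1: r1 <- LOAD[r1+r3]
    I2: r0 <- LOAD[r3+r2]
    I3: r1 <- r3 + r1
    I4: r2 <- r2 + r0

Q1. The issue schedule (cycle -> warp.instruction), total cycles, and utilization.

cycle 0: W0.I0
cycle 1: W1.I0
cycle 2: W2.I0
cycle 3: W3.I0
cycle 4: W1.I1
cycle 5: W2.I1
cycle 6: W3.I1
cycle 7: W1.I2
cycle 8: W2.I2
cycle 9: W3.I2
cycle 10: W0.I1
cycle 11: W2.I3
cycle 12: W0.I2
cycle 13: W2.I4
cycle 14: W3.I3
cycle 15: W2.I5
cycle 16: W2.I6
cycle 17: W3.I4
cycle 18: idle
cycle 19: idle
cycle 20: idle
cycle 21: idle
cycle 22: idle
cycle 23: idle
cycle 24: W2.I7

Answer: 25 cycles, utilization 19/25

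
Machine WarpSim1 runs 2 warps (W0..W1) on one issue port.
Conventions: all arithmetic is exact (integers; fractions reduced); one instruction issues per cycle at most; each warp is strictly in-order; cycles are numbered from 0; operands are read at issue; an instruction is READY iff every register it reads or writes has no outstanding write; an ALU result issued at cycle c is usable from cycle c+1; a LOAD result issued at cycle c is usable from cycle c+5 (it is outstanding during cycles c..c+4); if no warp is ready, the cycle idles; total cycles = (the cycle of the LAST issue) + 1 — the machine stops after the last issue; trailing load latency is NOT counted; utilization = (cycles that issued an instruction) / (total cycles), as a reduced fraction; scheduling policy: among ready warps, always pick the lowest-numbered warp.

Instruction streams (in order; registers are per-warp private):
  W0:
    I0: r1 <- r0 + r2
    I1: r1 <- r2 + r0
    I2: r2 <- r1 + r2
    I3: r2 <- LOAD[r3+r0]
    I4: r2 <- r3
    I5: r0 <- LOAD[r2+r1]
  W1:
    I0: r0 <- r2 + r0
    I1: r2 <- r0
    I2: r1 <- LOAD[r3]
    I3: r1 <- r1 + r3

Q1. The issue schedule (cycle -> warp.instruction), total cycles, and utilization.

cycle 0: W0.I0
cycle 1: W0.I1
cycle 2: W0.I2
cycle 3: W0.I3
cycle 4: W1.I0
cycle 5: W1.I1
cycle 6: W1.I2
cycle 7: idle
cycle 8: W0.I4
cycle 9: W0.I5
cycle 10: idle
cycle 11: W1.I3

Answer: 12 cycles, utilization 5/6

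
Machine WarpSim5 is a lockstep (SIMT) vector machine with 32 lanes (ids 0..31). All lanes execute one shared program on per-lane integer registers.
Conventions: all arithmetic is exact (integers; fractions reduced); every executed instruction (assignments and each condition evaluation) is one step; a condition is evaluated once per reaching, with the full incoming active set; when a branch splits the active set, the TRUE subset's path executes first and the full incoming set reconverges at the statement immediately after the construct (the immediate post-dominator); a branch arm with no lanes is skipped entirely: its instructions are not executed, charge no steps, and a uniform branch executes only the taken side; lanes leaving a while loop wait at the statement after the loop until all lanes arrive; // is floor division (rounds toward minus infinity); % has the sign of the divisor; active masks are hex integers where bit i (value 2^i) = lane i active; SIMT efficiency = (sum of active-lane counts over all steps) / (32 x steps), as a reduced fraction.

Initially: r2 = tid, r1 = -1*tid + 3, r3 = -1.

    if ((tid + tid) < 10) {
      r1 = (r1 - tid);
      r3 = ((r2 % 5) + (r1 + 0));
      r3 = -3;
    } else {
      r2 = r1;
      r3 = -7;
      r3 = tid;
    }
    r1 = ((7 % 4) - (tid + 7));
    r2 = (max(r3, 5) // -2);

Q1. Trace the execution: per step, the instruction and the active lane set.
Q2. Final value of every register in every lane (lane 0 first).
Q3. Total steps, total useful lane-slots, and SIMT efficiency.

step 0: eval ((tid + tid) < 10)      0xffffffff
step 1: r1 <- (r1 - tid)             0x0000001f
step 2: r3 <- ((r2 % 5) + (r1 + 0))  0x0000001f
step 3: r3 <- -3                     0x0000001f
step 4: r2 <- r1                     0xffffffe0
step 5: r3 <- -7                     0xffffffe0
step 6: r3 <- tid                    0xffffffe0
step 7: r1 <- ((7 % 4) - (tid + 7))  0xffffffff
step 8: r2 <- (max(r3, 5) // -2)     0xffffffff

Answer: 9 steps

r2: -3,-3,-3,-3,-3,-3,-3,-4,-4,-5,-5,-6,-6,-7,-7,-8,-8,-9,-9,-10,-10,-11,-11,-12,-12,-13,-13,-14,-14,-15,-15,-16
r1: -4,-5,-6,-7,-8,-9,-10,-11,-12,-13,-14,-15,-16,-17,-18,-19,-20,-21,-22,-23,-24,-25,-26,-27,-28,-29,-30,-31,-32,-33,-34,-35
r3: -3,-3,-3,-3,-3,5,6,7,8,9,10,11,12,13,14,15,16,17,18,19,20,21,22,23,24,25,26,27,28,29,30,31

steps = 9; useful = 192; efficiency = 192/288 = 2/3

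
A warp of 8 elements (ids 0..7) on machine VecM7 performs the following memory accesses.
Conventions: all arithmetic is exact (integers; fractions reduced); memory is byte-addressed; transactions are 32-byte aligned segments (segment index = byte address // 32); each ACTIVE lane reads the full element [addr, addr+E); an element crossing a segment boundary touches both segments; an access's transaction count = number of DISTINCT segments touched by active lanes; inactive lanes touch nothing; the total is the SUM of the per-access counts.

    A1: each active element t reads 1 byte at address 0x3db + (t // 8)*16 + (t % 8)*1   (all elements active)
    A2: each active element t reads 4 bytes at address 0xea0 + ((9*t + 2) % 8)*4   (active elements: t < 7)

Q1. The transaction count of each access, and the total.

A1: 2 transactions
A2: 1 transaction

Answer: 2,1; total 3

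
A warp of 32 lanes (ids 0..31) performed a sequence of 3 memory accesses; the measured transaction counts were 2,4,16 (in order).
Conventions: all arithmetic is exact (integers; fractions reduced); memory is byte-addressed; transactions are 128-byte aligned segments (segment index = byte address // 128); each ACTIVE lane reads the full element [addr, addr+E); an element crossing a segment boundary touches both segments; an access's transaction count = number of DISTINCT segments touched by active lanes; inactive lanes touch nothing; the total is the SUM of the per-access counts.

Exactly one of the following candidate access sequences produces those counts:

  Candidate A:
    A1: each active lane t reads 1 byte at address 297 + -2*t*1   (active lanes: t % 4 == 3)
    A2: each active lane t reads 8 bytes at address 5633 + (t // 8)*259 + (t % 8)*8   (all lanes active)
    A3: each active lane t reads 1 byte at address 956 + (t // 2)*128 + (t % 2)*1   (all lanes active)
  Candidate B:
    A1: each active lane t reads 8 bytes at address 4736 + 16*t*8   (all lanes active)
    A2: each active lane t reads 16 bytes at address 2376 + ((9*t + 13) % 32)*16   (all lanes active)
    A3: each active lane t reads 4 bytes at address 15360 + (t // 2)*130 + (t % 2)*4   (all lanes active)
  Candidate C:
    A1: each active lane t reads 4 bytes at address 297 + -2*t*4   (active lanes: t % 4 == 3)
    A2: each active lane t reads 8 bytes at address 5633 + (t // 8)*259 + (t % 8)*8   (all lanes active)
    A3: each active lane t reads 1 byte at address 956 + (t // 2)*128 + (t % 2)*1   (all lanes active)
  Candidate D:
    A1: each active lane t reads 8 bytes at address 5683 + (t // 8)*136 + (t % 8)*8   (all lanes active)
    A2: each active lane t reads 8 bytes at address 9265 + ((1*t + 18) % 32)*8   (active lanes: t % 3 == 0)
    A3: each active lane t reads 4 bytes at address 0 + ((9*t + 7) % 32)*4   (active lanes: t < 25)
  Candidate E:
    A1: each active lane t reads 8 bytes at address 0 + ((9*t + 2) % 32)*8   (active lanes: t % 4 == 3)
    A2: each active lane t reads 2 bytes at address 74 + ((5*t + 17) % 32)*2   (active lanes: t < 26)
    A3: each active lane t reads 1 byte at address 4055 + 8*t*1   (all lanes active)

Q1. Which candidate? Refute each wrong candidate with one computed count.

B: A1 gives 32 transactions, not 2
C: A1 gives 3 transactions, not 2
D: A1 gives 5 transactions, not 2
E: A2 gives 2 transactions, not 4
A: all counts match (2,4,16)

Answer: A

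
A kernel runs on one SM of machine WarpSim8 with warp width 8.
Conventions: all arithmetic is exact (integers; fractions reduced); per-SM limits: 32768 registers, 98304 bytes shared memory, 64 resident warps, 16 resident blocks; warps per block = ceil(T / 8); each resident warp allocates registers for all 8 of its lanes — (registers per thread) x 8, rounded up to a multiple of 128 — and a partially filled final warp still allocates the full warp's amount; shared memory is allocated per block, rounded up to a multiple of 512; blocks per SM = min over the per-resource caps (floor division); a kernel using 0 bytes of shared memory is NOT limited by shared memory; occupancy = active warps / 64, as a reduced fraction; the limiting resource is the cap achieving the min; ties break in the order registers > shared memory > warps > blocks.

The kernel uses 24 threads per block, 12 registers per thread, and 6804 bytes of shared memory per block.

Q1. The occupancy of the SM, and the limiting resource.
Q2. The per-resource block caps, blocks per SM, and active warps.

Answer: occupancy 39/64, limited by shared memory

registers: 85 blocks
shared memory: 13 blocks
warps: 21 blocks
blocks: 16 blocks

Answer: 13 blocks, 39 active warps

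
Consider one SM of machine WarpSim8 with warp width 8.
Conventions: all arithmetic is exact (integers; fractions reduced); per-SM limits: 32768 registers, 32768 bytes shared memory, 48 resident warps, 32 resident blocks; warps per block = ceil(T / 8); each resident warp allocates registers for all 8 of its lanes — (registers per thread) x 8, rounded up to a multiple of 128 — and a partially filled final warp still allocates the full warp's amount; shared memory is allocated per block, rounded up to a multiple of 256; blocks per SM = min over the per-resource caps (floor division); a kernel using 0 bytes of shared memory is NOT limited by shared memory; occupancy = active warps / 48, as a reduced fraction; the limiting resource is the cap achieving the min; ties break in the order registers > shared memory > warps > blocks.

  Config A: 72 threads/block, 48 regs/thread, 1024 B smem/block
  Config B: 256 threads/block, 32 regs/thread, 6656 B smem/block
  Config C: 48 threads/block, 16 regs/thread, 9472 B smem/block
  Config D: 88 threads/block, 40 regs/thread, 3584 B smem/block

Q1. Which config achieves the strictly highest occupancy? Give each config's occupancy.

occupancies: A 15/16, B 2/3, C 3/8, D 11/12

Answer: A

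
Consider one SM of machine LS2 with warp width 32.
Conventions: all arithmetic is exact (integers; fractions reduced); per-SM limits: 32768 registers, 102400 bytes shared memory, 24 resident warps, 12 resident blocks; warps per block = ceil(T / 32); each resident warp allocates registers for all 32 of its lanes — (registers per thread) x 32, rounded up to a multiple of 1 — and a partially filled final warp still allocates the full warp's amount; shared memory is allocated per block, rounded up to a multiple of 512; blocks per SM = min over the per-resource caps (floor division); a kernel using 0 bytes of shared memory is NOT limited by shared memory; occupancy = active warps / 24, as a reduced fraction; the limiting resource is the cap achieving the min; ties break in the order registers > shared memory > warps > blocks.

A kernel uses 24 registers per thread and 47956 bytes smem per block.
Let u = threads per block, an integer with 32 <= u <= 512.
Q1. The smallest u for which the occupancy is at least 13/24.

Answer: u = 193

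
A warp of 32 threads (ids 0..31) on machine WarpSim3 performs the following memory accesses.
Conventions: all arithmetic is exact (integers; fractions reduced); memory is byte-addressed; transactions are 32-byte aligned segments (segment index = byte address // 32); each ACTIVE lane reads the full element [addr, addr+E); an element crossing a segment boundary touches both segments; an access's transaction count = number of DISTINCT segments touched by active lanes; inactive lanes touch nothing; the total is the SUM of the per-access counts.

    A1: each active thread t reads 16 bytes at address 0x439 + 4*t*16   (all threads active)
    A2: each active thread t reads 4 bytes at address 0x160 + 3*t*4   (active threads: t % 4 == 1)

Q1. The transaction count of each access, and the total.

A1: 64 transactions
A2: 8 transactions

Answer: 64,8; total 72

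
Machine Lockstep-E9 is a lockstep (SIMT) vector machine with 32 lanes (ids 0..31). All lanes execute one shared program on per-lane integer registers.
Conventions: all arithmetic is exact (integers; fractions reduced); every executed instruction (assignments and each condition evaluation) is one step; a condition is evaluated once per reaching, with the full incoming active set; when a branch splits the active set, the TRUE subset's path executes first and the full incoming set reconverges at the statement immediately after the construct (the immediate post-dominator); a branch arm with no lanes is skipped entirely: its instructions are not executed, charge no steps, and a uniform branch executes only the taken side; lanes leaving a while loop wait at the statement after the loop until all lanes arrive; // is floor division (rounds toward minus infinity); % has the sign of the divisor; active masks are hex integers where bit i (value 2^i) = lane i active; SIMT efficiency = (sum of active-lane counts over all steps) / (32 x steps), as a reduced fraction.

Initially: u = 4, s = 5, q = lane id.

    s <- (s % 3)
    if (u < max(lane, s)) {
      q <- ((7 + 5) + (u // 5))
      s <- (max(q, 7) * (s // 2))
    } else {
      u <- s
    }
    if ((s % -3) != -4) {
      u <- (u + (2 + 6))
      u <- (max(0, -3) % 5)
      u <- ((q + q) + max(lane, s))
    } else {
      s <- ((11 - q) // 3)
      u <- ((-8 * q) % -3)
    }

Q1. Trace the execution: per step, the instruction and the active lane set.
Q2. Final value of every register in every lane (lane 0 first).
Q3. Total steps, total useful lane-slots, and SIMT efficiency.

step 0: s <- (s % 3)                 0xffffffff
step 1: eval (u < max(lane, s))      0xffffffff
step 2: q <- ((7 + 5) + (u // 5))    0xffffffe0
step 3: s <- (max(q, 7) * (s // 2))  0xffffffe0
step 4: u <- s                       0x0000001f
step 5: eval ((s % -3) != -4)        0xffffffff
step 6: u <- (u + (2 + 6))           0xffffffff
step 7: u <- (max(0, -3) % 5)        0xffffffff
step 8: u <- ((q + q) + max(lane, s)) 0xffffffff

Answer: 9 steps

u: 2,4,6,9,12,36,36,36,36,36,36,36,36,37,38,39,40,41,42,43,44,45,46,47,48,49,50,51,52,53,54,55
s: 2,2,2,2,2,12,12,12,12,12,12,12,12,12,12,12,12,12,12,12,12,12,12,12,12,12,12,12,12,12,12,12
q: 0,1,2,3,4,12,12,12,12,12,12,12,12,12,12,12,12,12,12,12,12,12,12,12,12,12,12,12,12,12,12,12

steps = 9; useful = 251; efficiency = 251/288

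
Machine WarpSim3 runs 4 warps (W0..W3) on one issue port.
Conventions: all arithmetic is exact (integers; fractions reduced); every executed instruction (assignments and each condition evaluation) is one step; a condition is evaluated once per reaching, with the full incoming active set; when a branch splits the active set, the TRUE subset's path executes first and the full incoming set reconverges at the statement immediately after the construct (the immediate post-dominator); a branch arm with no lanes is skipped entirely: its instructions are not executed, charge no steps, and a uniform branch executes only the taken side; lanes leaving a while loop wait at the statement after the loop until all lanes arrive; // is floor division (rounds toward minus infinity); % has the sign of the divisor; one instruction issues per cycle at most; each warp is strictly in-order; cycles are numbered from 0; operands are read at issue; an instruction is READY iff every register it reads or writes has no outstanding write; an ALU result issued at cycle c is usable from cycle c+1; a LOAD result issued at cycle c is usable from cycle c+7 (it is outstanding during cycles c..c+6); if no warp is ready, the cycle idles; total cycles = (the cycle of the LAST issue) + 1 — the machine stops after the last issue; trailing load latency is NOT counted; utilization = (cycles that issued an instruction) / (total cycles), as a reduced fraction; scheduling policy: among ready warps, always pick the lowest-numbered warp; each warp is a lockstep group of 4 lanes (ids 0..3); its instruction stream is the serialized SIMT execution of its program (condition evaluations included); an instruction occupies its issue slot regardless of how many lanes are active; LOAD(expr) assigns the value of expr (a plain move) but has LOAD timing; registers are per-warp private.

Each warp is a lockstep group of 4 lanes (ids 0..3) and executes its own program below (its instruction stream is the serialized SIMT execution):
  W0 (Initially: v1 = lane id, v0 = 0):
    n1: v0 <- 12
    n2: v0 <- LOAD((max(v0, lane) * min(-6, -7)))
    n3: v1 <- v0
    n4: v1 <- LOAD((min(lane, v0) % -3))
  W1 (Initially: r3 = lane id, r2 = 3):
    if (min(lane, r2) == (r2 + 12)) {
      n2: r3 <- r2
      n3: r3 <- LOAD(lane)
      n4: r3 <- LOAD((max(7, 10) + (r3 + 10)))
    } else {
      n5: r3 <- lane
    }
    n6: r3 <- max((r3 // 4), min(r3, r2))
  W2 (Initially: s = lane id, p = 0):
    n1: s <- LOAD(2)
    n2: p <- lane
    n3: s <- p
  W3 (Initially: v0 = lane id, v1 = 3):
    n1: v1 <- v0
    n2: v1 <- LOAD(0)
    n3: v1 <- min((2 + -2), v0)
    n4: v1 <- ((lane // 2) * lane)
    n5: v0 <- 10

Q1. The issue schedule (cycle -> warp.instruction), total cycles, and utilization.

cycle 0: W0.I0
cycle 1: W0.I1
cycle 2: W1.I0
cycle 3: W1.I1
cycle 4: W1.I2
cycle 5: W2.I0
cycle 6: W2.I1
cycle 7: W3.I0
cycle 8: W0.I2
cycle 9: W0.I3
cycle 10: W3.I1
cycle 11: idle
cycle 12: W2.I2
cycle 13: idle
cycle 14: idle
cycle 15: idle
cycle 16: idle
cycle 17: W3.I2
cycle 18: W3.I3
cycle 19: W3.I4

Answer: 20 cycles, utilization 3/4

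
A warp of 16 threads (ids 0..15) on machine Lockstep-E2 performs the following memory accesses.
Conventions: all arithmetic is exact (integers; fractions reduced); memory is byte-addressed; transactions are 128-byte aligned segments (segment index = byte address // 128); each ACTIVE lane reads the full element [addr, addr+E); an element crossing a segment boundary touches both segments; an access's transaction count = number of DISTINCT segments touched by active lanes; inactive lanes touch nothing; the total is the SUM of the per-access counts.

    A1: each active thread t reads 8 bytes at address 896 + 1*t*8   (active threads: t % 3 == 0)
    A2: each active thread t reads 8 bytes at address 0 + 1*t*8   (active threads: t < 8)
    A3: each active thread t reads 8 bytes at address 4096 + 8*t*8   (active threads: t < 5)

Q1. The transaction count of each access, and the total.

A1: 1 transaction
A2: 1 transaction
A3: 3 transactions

Answer: 1,1,3; total 5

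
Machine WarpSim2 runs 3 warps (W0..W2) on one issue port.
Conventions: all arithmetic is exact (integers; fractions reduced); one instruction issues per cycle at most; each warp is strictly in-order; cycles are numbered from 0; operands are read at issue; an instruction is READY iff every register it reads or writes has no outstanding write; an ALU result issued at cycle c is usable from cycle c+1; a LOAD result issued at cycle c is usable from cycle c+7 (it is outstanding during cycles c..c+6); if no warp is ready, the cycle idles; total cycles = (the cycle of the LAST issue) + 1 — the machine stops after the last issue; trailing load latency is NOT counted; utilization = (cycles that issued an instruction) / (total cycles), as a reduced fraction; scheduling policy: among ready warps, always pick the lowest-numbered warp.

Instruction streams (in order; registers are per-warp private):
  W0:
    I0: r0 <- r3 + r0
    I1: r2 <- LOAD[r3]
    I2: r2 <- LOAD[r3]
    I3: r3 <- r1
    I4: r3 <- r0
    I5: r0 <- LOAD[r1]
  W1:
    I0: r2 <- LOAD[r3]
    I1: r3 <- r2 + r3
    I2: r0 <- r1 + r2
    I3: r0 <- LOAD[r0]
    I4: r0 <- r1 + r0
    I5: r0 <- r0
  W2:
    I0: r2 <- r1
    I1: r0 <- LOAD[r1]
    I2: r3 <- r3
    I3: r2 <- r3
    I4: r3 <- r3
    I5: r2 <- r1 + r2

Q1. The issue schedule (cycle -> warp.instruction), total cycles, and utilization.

cycle 0: W0.I0
cycle 1: W0.I1
cycle 2: W1.I0
cycle 3: W2.I0
cycle 4: W2.I1
cycle 5: W2.I2
cycle 6: W2.I3
cycle 7: W2.I4
cycle 8: W0.I2
cycle 9: W0.I3
cycle 10: W0.I4
cycle 11: W0.I5
cycle 12: W1.I1
cycle 13: W1.I2
cycle 14: W1.I3
cycle 15: W2.I5
cycle 16: idle
cycle 17: idle
cycle 18: idle
cycle 19: idle
cycle 20: idle
cycle 21: W1.I4
cycle 22: W1.I5

Answer: 23 cycles, utilization 18/23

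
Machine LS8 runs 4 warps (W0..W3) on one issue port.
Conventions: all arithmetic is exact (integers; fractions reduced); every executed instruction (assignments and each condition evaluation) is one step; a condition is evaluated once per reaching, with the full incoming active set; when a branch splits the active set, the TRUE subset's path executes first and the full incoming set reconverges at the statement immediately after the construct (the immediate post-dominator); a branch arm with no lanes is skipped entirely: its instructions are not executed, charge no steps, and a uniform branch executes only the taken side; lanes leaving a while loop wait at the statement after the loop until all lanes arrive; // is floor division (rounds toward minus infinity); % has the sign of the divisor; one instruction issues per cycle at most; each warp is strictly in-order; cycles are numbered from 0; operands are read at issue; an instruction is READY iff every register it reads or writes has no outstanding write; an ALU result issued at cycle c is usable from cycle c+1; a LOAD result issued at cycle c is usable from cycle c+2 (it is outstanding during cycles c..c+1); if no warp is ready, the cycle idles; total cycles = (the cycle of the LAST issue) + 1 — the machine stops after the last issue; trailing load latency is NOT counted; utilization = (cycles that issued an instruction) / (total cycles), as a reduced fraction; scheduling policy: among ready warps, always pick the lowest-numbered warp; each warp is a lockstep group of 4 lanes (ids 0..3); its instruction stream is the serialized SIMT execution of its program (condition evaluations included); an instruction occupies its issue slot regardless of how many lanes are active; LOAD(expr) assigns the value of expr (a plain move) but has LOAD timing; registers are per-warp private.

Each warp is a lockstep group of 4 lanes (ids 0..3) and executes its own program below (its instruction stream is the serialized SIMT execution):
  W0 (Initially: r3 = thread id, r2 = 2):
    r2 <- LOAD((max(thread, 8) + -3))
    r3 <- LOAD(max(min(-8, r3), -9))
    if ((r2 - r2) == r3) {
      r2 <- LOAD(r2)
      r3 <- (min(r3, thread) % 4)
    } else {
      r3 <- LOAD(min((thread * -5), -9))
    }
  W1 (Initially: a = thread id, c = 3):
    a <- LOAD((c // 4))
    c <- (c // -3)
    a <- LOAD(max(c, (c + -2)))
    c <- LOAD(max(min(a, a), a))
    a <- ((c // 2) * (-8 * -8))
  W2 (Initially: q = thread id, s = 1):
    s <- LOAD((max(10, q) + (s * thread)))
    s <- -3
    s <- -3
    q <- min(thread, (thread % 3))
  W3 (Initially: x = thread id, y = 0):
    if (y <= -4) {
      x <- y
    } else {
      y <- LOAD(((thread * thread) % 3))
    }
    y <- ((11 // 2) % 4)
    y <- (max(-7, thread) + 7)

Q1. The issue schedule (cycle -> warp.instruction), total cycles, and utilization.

cycle 0: W0.I0
cycle 1: W0.I1
cycle 2: W1.I0
cycle 3: W0.I2
cycle 4: W0.I3
cycle 5: W1.I1
cycle 6: W1.I2
cycle 7: W2.I0
cycle 8: W1.I3
cycle 9: W2.I1
cycle 10: W1.I4
cycle 11: W2.I2
cycle 12: W2.I3
cycle 13: W3.I0
cycle 14: W3.I1
cycle 15: idle
cycle 16: W3.I2
cycle 17: W3.I3

Answer: 18 cycles, utilization 17/18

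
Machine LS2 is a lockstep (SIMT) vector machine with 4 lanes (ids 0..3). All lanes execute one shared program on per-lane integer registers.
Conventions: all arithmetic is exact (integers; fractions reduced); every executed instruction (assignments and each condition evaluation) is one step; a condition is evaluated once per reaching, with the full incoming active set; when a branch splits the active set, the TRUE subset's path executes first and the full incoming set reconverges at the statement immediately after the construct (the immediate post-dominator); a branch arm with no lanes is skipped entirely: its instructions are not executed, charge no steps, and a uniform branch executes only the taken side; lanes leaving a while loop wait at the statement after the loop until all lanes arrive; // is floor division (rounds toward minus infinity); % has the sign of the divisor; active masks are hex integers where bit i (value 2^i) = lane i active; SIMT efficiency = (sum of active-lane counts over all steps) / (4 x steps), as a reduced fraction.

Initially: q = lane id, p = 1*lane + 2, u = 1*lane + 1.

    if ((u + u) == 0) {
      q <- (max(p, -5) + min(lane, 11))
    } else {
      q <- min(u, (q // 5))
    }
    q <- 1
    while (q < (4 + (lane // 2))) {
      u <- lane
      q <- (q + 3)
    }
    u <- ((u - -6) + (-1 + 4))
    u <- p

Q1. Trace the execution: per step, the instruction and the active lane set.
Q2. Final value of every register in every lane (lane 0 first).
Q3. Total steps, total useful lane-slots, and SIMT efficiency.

step 0: eval ((u + u) == 0)          0xf
step 1: q <- min(u, (q // 5))        0xf
step 2: q <- 1                       0xf
step 3: eval (q < (4 + (lane // 2))) 0xf
step 4: u <- lane                    0xf
step 5: q <- (q + 3)                 0xf
step 6: eval (q < (4 + (lane // 2))) 0xf
step 7: u <- lane                    0xc
step 8: q <- (q + 3)                 0xc
step 9: eval (q < (4 + (lane // 2))) 0xc
step 10: u <- ((u - -6) + (-1 + 4))   0xf
step 11: u <- p                       0xf

Answer: 12 steps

q: 4,4,7,7
p: 2,3,4,5
u: 2,3,4,5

steps = 12; useful = 42; efficiency = 42/48 = 7/8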